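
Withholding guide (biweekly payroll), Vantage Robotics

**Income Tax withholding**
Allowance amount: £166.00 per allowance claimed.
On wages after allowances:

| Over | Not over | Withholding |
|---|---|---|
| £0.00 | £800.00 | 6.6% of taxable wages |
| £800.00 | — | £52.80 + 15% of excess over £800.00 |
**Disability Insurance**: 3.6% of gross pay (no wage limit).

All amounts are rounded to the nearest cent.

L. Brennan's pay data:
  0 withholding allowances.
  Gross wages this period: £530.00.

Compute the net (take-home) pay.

Income Tax: taxable = £530.00
  6.6% × £530.00 = £34.98
Disability Insurance: 3.6% × £530.00 = £19.08
Total withheld: £34.98 + £19.08 = £54.06
Net pay: £530.00 − £54.06 = £475.94

£475.94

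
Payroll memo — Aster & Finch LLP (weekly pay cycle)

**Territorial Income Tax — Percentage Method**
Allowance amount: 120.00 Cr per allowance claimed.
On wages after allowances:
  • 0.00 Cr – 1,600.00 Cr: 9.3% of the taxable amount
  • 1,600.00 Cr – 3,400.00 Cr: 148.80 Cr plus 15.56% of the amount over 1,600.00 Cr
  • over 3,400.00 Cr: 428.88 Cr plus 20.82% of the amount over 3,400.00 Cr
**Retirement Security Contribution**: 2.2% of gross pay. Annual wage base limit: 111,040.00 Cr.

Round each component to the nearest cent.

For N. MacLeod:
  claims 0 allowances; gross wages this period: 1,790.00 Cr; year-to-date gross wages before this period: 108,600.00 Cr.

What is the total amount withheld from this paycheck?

217.74 Cr

Territorial Income Tax: taxable = 1,790.00 Cr
  148.80 Cr + 15.56% × (1,790.00 Cr − 1,600.00 Cr) = 148.80 Cr + 15.56% × 190.00 Cr = 178.36 Cr
Retirement Security Contribution: 2.2% × 1,790.00 Cr = 39.38 Cr
Total: 178.36 Cr + 39.38 Cr = 217.74 Cr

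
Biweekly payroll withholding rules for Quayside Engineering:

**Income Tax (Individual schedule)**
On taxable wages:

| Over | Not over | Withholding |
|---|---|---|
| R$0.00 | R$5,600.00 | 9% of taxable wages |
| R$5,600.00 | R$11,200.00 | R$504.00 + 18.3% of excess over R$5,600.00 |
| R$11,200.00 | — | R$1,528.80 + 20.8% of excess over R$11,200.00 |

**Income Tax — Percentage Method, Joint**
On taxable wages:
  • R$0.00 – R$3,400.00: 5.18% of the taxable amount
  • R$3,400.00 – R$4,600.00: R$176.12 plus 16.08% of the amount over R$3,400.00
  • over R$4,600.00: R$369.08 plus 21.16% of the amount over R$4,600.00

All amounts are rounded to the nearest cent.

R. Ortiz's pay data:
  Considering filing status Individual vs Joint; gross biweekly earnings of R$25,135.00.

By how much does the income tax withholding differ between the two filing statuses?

R$287.01

Income Tax (Individual): taxable = R$25,135.00
  R$1,528.80 + 20.8% × (R$25,135.00 − R$11,200.00) = R$1,528.80 + 20.8% × R$13,935.00 = R$4,427.28
Income Tax (Joint): taxable = R$25,135.00
  R$369.08 + 21.16% × (R$25,135.00 − R$4,600.00) = R$369.08 + 21.16% × R$20,535.00 = R$4,714.29
Difference: |R$4,427.28 − R$4,714.29| = R$287.01 (higher under Joint)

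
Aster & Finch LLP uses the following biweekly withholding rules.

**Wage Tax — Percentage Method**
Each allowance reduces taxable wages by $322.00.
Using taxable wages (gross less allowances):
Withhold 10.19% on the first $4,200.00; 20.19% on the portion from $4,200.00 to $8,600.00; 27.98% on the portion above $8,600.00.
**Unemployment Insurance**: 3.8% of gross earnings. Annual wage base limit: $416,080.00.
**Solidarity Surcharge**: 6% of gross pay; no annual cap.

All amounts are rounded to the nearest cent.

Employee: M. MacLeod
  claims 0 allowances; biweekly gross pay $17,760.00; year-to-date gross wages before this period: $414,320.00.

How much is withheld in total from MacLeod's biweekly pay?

$5,011.79

Wage Tax: taxable = $17,760.00
  $1,316.34 + 27.98% × ($17,760.00 − $8,600.00) = $1,316.34 + 27.98% × $9,160.00 = $3,879.31
Unemployment Insurance: cap $416,080.00 − YTD $414,320.00 = $1,760.00 subject; 3.8% × $1,760.00 = $66.88
Solidarity Surcharge: 6% × $17,760.00 = $1,065.60
Total: $3,879.31 + $66.88 + $1,065.60 = $5,011.79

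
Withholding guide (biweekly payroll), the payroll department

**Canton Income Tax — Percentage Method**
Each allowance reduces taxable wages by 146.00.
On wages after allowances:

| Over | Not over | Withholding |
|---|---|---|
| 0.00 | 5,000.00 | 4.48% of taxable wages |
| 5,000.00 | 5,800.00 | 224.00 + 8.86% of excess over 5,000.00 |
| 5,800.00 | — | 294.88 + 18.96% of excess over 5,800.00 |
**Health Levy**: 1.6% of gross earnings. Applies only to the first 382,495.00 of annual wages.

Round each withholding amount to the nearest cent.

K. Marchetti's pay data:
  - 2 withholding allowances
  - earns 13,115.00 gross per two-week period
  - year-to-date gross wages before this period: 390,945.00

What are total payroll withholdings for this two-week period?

Canton Income Tax: taxable = 13,115.00 − 2×146.00 = 12,823.00
  294.88 + 18.96% × (12,823.00 − 5,800.00) = 294.88 + 18.96% × 7,023.00 = 1,626.44
Health Levy: YTD 390,945.00 ≥ cap 382,495.00 → 0.00
Total: 1,626.44 + 0.00 = 1,626.44

1,626.44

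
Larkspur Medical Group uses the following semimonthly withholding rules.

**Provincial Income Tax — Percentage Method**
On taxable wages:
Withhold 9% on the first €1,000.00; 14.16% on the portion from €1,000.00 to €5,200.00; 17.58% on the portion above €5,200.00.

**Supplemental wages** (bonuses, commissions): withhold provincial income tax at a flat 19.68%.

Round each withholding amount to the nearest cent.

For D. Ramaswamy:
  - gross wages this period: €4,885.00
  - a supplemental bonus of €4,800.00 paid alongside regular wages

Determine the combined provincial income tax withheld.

Provincial Income Tax: taxable = €4,885.00
  €90.00 + 14.16% × (€4,885.00 − €1,000.00) = €90.00 + 14.16% × €3,885.00 = €640.12
Supplemental (19.68% flat on bonus): 19.68% × €4,800.00 = €944.64
Total provincial income tax: €640.12 + €944.64 = €1,584.76

€1,584.76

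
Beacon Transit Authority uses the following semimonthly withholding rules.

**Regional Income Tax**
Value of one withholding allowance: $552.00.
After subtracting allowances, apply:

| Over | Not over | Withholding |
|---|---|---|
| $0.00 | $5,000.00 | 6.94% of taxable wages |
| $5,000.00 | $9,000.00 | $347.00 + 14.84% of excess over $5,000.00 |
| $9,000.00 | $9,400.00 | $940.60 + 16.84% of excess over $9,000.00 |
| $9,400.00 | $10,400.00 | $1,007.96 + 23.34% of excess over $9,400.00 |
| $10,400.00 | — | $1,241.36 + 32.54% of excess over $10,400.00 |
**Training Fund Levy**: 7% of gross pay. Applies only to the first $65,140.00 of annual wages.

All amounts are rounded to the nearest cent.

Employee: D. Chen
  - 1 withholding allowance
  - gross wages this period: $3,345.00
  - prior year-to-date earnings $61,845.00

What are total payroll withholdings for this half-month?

$424.48

Regional Income Tax: taxable = $3,345.00 − 1×$552.00 = $2,793.00
  6.94% × $2,793.00 = $193.83
Training Fund Levy: cap $65,140.00 − YTD $61,845.00 = $3,295.00 subject; 7% × $3,295.00 = $230.65
Total: $193.83 + $230.65 = $424.48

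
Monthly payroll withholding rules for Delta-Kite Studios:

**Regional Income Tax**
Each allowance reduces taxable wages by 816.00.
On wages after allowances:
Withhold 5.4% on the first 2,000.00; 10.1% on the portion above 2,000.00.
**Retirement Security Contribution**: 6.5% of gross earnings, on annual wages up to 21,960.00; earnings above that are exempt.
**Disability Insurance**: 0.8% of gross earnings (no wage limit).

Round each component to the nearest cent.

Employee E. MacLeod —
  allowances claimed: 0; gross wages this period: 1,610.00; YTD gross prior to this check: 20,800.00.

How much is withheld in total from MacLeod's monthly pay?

175.22

Regional Income Tax: taxable = 1,610.00
  5.4% × 1,610.00 = 86.94
Retirement Security Contribution: cap 21,960.00 − YTD 20,800.00 = 1,160.00 subject; 6.5% × 1,160.00 = 75.40
Disability Insurance: 0.8% × 1,610.00 = 12.88
Total: 86.94 + 75.40 + 12.88 = 175.22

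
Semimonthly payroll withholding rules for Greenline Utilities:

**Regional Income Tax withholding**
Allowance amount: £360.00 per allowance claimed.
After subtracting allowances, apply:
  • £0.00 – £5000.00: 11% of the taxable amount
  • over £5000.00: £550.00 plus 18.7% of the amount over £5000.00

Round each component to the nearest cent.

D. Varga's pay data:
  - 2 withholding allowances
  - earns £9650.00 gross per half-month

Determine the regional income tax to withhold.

£1284.91

Regional Income Tax: taxable = £9650.00 − 2×£360.00 = £8930.00
  £550.00 + 18.7% × (£8930.00 − £5000.00) = £550.00 + 18.7% × £3930.00 = £1284.91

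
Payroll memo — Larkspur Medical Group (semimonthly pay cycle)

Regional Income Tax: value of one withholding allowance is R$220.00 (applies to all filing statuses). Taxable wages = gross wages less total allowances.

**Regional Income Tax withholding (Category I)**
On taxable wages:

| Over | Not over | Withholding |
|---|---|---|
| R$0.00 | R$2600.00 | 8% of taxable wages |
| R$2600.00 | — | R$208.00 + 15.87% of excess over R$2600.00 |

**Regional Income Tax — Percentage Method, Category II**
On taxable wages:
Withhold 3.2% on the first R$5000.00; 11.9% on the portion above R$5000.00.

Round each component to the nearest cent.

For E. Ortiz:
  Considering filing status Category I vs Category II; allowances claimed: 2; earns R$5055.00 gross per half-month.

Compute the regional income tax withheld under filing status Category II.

Regional Income Tax (Category II): taxable = R$5055.00 − 2×R$220.00 = R$4615.00
  3.2% × R$4615.00 = R$147.68

R$147.68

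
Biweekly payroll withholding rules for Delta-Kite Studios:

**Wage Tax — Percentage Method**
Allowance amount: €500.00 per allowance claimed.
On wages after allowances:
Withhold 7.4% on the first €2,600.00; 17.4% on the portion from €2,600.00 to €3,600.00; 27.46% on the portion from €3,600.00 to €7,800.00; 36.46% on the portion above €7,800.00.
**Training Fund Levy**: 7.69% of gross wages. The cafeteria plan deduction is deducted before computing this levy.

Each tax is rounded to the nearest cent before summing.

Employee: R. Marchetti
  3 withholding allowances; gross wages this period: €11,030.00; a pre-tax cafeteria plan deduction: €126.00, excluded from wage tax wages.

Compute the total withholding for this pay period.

Wage Tax: taxable = €11,030.00 − €126.00 − 3×€500.00 = €9,404.00
  €1,519.72 + 36.46% × (€9,404.00 − €7,800.00) = €1,519.72 + 36.46% × €1,604.00 = €2,104.54
Training Fund Levy: 7.69% × €10,904.00 = €838.52
Total: €2,104.54 + €838.52 = €2,943.06

€2,943.06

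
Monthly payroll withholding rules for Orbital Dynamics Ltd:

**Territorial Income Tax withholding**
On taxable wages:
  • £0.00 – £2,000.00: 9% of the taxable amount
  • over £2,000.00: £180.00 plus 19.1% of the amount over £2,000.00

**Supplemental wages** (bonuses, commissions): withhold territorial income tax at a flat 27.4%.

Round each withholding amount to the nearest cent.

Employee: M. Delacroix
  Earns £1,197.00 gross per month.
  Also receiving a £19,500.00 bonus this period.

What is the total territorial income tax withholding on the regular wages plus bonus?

£5,450.73

Territorial Income Tax: taxable = £1,197.00
  9% × £1,197.00 = £107.73
Supplemental (27.4% flat on bonus): 27.4% × £19,500.00 = £5,343.00
Total territorial income tax: £107.73 + £5,343.00 = £5,450.73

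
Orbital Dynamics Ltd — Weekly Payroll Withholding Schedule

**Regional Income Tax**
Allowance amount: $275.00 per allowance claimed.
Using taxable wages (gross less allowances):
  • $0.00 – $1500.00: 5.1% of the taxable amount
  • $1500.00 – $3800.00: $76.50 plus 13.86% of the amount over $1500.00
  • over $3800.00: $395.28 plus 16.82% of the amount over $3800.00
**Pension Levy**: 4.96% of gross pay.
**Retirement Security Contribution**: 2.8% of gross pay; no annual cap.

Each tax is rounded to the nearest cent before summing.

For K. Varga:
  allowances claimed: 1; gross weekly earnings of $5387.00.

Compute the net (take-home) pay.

$4353.00

Regional Income Tax: taxable = $5387.00 − 1×$275.00 = $5112.00
  $395.28 + 16.82% × ($5112.00 − $3800.00) = $395.28 + 16.82% × $1312.00 = $615.96
Pension Levy: 4.96% × $5387.00 = $267.20
Retirement Security Contribution: 2.8% × $5387.00 = $150.84
Total withheld: $615.96 + $267.20 + $150.84 = $1034.00
Net pay: $5387.00 − $1034.00 = $4353.00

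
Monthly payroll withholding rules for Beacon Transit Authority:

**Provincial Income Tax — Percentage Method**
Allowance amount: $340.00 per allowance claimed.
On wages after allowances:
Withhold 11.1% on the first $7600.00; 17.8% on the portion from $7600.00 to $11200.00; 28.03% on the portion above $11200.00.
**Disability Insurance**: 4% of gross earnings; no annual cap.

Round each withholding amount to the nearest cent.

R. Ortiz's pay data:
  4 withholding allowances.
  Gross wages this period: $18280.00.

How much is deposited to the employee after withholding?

Provincial Income Tax: taxable = $18280.00 − 4×$340.00 = $16920.00
  $1484.40 + 28.03% × ($16920.00 − $11200.00) = $1484.40 + 28.03% × $5720.00 = $3087.72
Disability Insurance: 4% × $18280.00 = $731.20
Total withheld: $3087.72 + $731.20 = $3818.92
Net pay: $18280.00 − $3818.92 = $14461.08

$14461.08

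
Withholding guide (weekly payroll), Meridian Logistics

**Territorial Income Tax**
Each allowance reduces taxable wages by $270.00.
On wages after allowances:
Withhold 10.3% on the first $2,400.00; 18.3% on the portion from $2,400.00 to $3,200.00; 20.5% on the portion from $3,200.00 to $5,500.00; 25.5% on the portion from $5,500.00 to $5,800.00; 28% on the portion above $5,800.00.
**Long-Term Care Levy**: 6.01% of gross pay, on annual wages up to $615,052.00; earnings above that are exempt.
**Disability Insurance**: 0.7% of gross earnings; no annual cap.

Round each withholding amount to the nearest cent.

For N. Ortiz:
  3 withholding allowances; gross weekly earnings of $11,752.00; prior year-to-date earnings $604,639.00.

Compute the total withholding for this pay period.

$3,089.44

Territorial Income Tax: taxable = $11,752.00 − 3×$270.00 = $10,942.00
  $941.60 + 28% × ($10,942.00 − $5,800.00) = $941.60 + 28% × $5,142.00 = $2,381.36
Long-Term Care Levy: cap $615,052.00 − YTD $604,639.00 = $10,413.00 subject; 6.01% × $10,413.00 = $625.82
Disability Insurance: 0.7% × $11,752.00 = $82.26
Total: $2,381.36 + $625.82 + $82.26 = $3,089.44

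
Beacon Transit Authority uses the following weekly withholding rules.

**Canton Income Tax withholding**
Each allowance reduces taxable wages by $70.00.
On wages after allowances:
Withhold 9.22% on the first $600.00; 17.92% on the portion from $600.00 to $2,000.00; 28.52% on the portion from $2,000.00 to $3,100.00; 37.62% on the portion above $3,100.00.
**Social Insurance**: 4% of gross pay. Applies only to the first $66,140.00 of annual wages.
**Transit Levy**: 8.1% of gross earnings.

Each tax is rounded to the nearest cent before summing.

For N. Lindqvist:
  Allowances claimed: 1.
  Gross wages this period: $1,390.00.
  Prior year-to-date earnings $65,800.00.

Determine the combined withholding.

Canton Income Tax: taxable = $1,390.00 − 1×$70.00 = $1,320.00
  $55.32 + 17.92% × ($1,320.00 − $600.00) = $55.32 + 17.92% × $720.00 = $184.34
Social Insurance: cap $66,140.00 − YTD $65,800.00 = $340.00 subject; 4% × $340.00 = $13.60
Transit Levy: 8.1% × $1,390.00 = $112.59
Total: $184.34 + $13.60 + $112.59 = $310.53

$310.53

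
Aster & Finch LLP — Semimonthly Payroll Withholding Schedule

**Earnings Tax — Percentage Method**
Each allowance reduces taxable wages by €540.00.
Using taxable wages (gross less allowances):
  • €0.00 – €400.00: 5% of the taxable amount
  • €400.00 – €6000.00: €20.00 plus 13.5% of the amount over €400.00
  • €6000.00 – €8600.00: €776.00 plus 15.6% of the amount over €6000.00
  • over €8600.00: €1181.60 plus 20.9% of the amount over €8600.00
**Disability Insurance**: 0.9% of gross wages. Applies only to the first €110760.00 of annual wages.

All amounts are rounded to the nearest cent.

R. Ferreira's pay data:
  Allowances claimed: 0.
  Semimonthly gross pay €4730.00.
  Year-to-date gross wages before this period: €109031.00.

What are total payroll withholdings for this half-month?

€620.11

Earnings Tax: taxable = €4730.00
  €20.00 + 13.5% × (€4730.00 − €400.00) = €20.00 + 13.5% × €4330.00 = €604.55
Disability Insurance: cap €110760.00 − YTD €109031.00 = €1729.00 subject; 0.9% × €1729.00 = €15.56
Total: €604.55 + €15.56 = €620.11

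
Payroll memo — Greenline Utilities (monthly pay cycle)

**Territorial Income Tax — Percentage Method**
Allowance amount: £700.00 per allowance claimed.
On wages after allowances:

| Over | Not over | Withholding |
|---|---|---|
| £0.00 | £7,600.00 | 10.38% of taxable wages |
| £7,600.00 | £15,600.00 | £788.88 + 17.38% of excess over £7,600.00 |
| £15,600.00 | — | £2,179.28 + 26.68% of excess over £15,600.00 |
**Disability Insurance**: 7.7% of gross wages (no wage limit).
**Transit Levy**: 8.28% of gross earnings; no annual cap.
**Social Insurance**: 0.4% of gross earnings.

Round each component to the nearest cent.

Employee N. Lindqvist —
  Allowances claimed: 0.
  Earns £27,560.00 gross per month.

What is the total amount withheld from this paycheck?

Territorial Income Tax: taxable = £27,560.00
  £2,179.28 + 26.68% × (£27,560.00 − £15,600.00) = £2,179.28 + 26.68% × £11,960.00 = £5,370.21
Disability Insurance: 7.7% × £27,560.00 = £2,122.12
Transit Levy: 8.28% × £27,560.00 = £2,281.97
Social Insurance: 0.4% × £27,560.00 = £110.24
Total: £5,370.21 + £2,122.12 + £2,281.97 + £110.24 = £9,884.54

£9,884.54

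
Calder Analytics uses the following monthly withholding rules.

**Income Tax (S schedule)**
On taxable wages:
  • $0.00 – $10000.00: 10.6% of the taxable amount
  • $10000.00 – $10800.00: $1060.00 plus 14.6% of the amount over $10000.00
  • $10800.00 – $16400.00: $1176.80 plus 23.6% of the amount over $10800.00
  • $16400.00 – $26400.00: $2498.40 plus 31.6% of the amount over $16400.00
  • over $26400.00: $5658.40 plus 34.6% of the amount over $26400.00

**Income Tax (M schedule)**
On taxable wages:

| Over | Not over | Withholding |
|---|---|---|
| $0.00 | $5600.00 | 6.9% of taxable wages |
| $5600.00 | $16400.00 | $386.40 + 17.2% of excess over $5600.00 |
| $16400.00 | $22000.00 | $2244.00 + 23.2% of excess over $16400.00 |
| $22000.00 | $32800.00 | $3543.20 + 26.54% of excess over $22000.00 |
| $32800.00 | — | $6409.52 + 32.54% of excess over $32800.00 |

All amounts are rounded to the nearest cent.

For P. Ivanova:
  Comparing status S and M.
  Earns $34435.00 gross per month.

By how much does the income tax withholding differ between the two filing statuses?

Income Tax (S): taxable = $34435.00
  $5658.40 + 34.6% × ($34435.00 − $26400.00) = $5658.40 + 34.6% × $8035.00 = $8438.51
Income Tax (M): taxable = $34435.00
  $6409.52 + 32.54% × ($34435.00 − $32800.00) = $6409.52 + 32.54% × $1635.00 = $6941.55
Difference: |$8438.51 − $6941.55| = $1496.96 (higher under S)

$1496.96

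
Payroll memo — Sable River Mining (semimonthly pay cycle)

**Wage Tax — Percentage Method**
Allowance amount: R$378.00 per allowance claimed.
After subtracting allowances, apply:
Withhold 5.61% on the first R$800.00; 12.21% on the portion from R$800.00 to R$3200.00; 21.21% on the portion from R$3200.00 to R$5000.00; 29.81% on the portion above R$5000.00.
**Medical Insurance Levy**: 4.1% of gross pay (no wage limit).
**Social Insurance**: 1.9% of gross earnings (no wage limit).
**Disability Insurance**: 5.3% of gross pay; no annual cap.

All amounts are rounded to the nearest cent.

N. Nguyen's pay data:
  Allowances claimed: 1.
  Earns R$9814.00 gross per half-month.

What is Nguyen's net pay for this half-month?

R$6662.95

Wage Tax: taxable = R$9814.00 − 1×R$378.00 = R$9436.00
  R$719.70 + 29.81% × (R$9436.00 − R$5000.00) = R$719.70 + 29.81% × R$4436.00 = R$2042.07
Medical Insurance Levy: 4.1% × R$9814.00 = R$402.37
Social Insurance: 1.9% × R$9814.00 = R$186.47
Disability Insurance: 5.3% × R$9814.00 = R$520.14
Total withheld: R$2042.07 + R$402.37 + R$186.47 + R$520.14 = R$3151.05
Net pay: R$9814.00 − R$3151.05 = R$6662.95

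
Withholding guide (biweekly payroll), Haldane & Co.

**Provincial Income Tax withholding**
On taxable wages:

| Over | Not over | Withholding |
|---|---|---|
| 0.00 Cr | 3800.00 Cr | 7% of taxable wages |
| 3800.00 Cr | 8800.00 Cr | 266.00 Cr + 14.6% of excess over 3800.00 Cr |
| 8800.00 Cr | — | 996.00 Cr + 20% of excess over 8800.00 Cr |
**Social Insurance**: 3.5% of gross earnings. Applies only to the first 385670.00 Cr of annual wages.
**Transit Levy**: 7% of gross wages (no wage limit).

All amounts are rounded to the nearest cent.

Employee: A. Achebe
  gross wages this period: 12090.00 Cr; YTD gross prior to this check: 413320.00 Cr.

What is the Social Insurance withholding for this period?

Social Insurance: YTD 413320.00 Cr ≥ cap 385670.00 Cr → 0.00 Cr

0.00 Cr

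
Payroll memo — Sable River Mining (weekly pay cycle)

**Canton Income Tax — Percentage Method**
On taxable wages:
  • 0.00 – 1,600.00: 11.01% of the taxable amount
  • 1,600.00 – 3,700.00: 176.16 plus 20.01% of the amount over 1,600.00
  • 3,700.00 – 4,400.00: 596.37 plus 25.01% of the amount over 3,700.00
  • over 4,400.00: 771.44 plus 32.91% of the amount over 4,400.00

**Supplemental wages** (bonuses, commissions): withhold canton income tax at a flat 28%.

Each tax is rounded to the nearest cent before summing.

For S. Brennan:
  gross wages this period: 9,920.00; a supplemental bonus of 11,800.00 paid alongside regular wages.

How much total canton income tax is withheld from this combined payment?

5,892.07

Canton Income Tax: taxable = 9,920.00
  771.44 + 32.91% × (9,920.00 − 4,400.00) = 771.44 + 32.91% × 5,520.00 = 2,588.07
Supplemental (28% flat on bonus): 28% × 11,800.00 = 3,304.00
Total canton income tax: 2,588.07 + 3,304.00 = 5,892.07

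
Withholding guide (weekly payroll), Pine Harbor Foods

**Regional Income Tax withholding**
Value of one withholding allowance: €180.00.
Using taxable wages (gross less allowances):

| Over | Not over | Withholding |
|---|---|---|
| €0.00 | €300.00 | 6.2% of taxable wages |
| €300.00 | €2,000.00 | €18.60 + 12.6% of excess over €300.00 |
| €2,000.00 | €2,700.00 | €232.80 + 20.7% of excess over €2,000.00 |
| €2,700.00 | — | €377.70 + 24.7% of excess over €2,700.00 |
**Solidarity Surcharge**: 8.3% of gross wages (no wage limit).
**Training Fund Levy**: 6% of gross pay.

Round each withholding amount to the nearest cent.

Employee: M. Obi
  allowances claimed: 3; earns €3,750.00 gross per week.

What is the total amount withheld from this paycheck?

€1,039.92

Regional Income Tax: taxable = €3,750.00 − 3×€180.00 = €3,210.00
  €377.70 + 24.7% × (€3,210.00 − €2,700.00) = €377.70 + 24.7% × €510.00 = €503.67
Solidarity Surcharge: 8.3% × €3,750.00 = €311.25
Training Fund Levy: 6% × €3,750.00 = €225.00
Total: €503.67 + €311.25 + €225.00 = €1,039.92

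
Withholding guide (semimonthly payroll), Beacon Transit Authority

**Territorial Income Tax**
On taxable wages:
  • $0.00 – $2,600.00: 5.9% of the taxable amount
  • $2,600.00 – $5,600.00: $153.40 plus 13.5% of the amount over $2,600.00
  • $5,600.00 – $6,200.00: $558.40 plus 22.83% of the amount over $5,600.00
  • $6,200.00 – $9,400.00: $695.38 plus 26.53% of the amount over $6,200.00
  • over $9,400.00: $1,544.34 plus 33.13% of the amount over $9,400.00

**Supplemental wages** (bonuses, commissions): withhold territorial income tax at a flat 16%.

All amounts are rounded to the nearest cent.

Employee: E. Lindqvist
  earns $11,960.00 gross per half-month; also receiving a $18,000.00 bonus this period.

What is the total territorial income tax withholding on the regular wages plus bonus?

$5,272.47

Territorial Income Tax: taxable = $11,960.00
  $1,544.34 + 33.13% × ($11,960.00 − $9,400.00) = $1,544.34 + 33.13% × $2,560.00 = $2,392.47
Supplemental (16% flat on bonus): 16% × $18,000.00 = $2,880.00
Total territorial income tax: $2,392.47 + $2,880.00 = $5,272.47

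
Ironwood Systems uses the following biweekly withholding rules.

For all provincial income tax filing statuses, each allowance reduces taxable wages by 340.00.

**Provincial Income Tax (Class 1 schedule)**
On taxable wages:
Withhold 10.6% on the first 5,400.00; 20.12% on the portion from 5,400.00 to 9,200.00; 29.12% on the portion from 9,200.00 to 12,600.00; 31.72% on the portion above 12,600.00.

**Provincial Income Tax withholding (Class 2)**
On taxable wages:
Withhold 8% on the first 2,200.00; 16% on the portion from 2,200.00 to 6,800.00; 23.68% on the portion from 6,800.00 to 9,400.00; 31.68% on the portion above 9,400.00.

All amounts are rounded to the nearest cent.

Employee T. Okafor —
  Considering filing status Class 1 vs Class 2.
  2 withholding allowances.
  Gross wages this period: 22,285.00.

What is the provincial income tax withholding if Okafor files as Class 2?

Provincial Income Tax (Class 2): taxable = 22,285.00 − 2×340.00 = 21,605.00
  1,527.68 + 31.68% × (21,605.00 − 9,400.00) = 1,527.68 + 31.68% × 12,205.00 = 5,394.22

5,394.22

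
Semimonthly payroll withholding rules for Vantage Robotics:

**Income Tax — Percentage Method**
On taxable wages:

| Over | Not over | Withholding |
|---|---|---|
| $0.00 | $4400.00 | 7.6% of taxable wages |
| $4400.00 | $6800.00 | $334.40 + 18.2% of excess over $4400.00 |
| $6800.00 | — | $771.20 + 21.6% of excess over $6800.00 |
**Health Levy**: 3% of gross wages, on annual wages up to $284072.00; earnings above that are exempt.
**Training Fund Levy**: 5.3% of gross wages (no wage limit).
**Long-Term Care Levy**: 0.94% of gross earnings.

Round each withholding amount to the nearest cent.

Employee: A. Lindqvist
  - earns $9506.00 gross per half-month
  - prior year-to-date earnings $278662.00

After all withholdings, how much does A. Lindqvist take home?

Income Tax: taxable = $9506.00
  $771.20 + 21.6% × ($9506.00 − $6800.00) = $771.20 + 21.6% × $2706.00 = $1355.70
Health Levy: cap $284072.00 − YTD $278662.00 = $5410.00 subject; 3% × $5410.00 = $162.30
Training Fund Levy: 5.3% × $9506.00 = $503.82
Long-Term Care Levy: 0.94% × $9506.00 = $89.36
Total withheld: $1355.70 + $162.30 + $503.82 + $89.36 = $2111.18
Net pay: $9506.00 − $2111.18 = $7394.82

$7394.82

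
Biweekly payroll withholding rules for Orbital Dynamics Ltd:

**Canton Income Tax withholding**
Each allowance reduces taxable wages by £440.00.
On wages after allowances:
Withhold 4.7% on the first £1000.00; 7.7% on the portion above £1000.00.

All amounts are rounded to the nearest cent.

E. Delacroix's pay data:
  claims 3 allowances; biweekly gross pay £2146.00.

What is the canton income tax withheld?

£38.82

Canton Income Tax: taxable = £2146.00 − 3×£440.00 = £826.00
  4.7% × £826.00 = £38.82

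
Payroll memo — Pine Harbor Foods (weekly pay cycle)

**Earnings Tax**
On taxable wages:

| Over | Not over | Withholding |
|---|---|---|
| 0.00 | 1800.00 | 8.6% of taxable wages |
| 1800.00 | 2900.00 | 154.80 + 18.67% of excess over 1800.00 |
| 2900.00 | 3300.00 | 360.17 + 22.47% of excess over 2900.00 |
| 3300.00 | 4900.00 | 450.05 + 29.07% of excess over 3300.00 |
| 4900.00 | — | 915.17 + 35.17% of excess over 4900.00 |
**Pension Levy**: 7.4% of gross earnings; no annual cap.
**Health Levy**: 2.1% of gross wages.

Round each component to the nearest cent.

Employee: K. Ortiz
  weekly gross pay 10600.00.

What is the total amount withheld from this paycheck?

Earnings Tax: taxable = 10600.00
  915.17 + 35.17% × (10600.00 − 4900.00) = 915.17 + 35.17% × 5700.00 = 2919.86
Pension Levy: 7.4% × 10600.00 = 784.40
Health Levy: 2.1% × 10600.00 = 222.60
Total: 2919.86 + 784.40 + 222.60 = 3926.86

3926.86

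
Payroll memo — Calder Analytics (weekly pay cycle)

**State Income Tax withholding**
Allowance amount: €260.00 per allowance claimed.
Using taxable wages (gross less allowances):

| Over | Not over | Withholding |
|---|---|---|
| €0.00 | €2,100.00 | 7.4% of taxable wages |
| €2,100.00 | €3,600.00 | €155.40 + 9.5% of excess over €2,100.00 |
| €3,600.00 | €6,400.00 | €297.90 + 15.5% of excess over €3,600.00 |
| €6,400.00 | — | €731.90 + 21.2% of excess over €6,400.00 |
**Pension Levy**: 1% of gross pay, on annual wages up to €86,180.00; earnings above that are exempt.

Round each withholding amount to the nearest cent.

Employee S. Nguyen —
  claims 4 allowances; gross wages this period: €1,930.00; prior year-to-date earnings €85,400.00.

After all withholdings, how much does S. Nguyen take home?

€1,856.34

State Income Tax: taxable = €1,930.00 − 4×€260.00 = €890.00
  7.4% × €890.00 = €65.86
Pension Levy: cap €86,180.00 − YTD €85,400.00 = €780.00 subject; 1% × €780.00 = €7.80
Total withheld: €65.86 + €7.80 = €73.66
Net pay: €1,930.00 − €73.66 = €1,856.34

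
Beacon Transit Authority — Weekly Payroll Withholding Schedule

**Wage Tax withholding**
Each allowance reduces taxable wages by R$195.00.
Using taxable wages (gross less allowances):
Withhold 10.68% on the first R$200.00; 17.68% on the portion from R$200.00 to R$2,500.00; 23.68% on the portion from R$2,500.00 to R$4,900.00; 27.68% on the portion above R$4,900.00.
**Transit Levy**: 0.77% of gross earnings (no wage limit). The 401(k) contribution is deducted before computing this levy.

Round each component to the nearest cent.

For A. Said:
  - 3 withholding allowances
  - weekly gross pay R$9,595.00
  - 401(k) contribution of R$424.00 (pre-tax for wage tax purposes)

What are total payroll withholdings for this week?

R$2,087.22

Wage Tax: taxable = R$9,595.00 − R$424.00 − 3×R$195.00 = R$8,586.00
  R$996.32 + 27.68% × (R$8,586.00 − R$4,900.00) = R$996.32 + 27.68% × R$3,686.00 = R$2,016.60
Transit Levy: 0.77% × R$9,171.00 = R$70.62
Total: R$2,016.60 + R$70.62 = R$2,087.22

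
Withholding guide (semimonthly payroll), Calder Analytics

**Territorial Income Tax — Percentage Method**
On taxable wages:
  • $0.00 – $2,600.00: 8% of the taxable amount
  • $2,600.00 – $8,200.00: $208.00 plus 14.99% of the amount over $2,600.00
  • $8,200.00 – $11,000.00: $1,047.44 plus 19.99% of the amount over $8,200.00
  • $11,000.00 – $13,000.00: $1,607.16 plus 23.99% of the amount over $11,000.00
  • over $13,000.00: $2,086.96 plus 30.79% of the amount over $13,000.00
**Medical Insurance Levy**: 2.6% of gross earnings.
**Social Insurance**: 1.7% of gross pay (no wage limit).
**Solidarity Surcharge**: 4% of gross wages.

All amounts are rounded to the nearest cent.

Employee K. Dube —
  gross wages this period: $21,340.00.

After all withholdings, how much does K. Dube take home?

Territorial Income Tax: taxable = $21,340.00
  $2,086.96 + 30.79% × ($21,340.00 − $13,000.00) = $2,086.96 + 30.79% × $8,340.00 = $4,654.85
Medical Insurance Levy: 2.6% × $21,340.00 = $554.84
Social Insurance: 1.7% × $21,340.00 = $362.78
Solidarity Surcharge: 4% × $21,340.00 = $853.60
Total withheld: $4,654.85 + $554.84 + $362.78 + $853.60 = $6,426.07
Net pay: $21,340.00 − $6,426.07 = $14,913.93

$14,913.93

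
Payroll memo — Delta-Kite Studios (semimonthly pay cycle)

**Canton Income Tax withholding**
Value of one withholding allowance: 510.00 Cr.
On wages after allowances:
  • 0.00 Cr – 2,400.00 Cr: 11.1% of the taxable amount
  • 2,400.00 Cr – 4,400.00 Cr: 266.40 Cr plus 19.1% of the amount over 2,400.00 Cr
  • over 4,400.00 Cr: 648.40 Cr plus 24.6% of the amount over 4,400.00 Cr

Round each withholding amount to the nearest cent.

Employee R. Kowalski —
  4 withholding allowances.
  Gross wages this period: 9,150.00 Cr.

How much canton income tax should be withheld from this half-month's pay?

Canton Income Tax: taxable = 9,150.00 Cr − 4×510.00 Cr = 7,110.00 Cr
  648.40 Cr + 24.6% × (7,110.00 Cr − 4,400.00 Cr) = 648.40 Cr + 24.6% × 2,710.00 Cr = 1,315.06 Cr

1,315.06 Cr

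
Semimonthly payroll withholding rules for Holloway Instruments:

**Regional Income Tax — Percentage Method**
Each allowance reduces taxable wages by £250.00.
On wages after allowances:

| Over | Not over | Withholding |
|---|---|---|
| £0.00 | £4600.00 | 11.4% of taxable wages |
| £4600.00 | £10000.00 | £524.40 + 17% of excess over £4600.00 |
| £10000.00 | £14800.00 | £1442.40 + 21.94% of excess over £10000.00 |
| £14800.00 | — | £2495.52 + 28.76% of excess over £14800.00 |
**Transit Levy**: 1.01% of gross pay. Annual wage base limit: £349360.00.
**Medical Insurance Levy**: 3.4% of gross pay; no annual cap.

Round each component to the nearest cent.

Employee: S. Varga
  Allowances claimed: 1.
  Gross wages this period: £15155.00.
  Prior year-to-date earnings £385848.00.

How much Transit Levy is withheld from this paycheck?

£0.00

Transit Levy: YTD £385848.00 ≥ cap £349360.00 → £0.00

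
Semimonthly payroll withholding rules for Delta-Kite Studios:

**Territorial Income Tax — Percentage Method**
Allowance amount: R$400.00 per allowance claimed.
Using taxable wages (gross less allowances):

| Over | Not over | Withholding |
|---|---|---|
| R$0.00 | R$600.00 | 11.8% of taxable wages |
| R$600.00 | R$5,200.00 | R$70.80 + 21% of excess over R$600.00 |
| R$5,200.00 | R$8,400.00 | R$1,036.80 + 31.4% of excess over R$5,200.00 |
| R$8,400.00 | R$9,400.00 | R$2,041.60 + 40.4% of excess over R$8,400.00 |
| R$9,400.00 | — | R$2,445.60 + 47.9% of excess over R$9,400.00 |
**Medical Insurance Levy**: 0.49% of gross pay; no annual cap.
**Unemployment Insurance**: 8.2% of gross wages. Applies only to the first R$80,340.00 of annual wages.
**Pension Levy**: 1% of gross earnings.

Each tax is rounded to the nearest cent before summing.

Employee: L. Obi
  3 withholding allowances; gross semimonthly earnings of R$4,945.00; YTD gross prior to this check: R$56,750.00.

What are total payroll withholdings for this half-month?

R$1,210.42

Territorial Income Tax: taxable = R$4,945.00 − 3×R$400.00 = R$3,745.00
  R$70.80 + 21% × (R$3,745.00 − R$600.00) = R$70.80 + 21% × R$3,145.00 = R$731.25
Medical Insurance Levy: 0.49% × R$4,945.00 = R$24.23
Unemployment Insurance: 8.2% × R$4,945.00 = R$405.49
Pension Levy: 1% × R$4,945.00 = R$49.45
Total: R$731.25 + R$24.23 + R$405.49 + R$49.45 = R$1,210.42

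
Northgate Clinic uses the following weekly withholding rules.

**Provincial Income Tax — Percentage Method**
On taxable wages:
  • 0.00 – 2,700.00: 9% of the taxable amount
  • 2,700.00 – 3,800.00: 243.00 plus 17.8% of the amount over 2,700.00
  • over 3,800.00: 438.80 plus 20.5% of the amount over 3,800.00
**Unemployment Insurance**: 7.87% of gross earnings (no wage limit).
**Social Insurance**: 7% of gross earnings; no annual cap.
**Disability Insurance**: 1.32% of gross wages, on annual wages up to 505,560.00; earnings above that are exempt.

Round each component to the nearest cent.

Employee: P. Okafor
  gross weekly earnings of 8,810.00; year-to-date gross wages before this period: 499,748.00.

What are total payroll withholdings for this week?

2,852.62

Provincial Income Tax: taxable = 8,810.00
  438.80 + 20.5% × (8,810.00 − 3,800.00) = 438.80 + 20.5% × 5,010.00 = 1,465.85
Unemployment Insurance: 7.87% × 8,810.00 = 693.35
Social Insurance: 7% × 8,810.00 = 616.70
Disability Insurance: cap 505,560.00 − YTD 499,748.00 = 5,812.00 subject; 1.32% × 5,812.00 = 76.72
Total: 1,465.85 + 693.35 + 616.70 + 76.72 = 2,852.62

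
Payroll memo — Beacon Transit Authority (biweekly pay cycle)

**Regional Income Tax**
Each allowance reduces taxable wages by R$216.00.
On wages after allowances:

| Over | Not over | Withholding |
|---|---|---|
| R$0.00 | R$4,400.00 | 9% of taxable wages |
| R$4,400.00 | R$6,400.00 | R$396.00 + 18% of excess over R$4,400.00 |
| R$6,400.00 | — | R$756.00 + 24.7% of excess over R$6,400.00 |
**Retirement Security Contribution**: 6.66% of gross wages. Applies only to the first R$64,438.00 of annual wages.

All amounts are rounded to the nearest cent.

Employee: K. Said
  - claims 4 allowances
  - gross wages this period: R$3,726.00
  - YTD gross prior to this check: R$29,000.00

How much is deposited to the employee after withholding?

Regional Income Tax: taxable = R$3,726.00 − 4×R$216.00 = R$2,862.00
  9% × R$2,862.00 = R$257.58
Retirement Security Contribution: 6.66% × R$3,726.00 = R$248.15
Total withheld: R$257.58 + R$248.15 = R$505.73
Net pay: R$3,726.00 − R$505.73 = R$3,220.27

R$3,220.27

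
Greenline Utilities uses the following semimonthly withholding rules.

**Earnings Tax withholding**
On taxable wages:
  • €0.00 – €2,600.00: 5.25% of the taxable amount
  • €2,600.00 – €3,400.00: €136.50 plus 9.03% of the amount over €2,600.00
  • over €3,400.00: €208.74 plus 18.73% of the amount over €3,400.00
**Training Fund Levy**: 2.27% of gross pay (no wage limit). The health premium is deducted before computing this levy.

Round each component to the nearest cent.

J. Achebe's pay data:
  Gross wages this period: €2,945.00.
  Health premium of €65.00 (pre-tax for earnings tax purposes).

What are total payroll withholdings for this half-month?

Earnings Tax: taxable = €2,945.00 − €65.00 = €2,880.00
  €136.50 + 9.03% × (€2,880.00 − €2,600.00) = €136.50 + 9.03% × €280.00 = €161.78
Training Fund Levy: 2.27% × €2,880.00 = €65.38
Total: €161.78 + €65.38 = €227.16

€227.16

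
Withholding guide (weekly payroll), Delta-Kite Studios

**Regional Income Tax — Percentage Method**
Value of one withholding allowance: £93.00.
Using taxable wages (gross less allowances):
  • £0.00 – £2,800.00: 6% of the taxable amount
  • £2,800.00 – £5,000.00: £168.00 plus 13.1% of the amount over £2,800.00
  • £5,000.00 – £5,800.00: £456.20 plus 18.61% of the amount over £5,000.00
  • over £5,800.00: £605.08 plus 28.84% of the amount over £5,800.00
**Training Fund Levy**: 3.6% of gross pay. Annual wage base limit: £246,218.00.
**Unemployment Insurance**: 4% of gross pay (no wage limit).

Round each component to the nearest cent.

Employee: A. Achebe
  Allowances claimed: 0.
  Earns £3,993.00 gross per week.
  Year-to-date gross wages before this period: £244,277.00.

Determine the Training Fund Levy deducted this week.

£69.88

Training Fund Levy: cap £246,218.00 − YTD £244,277.00 = £1,941.00 subject; 3.6% × £1,941.00 = £69.88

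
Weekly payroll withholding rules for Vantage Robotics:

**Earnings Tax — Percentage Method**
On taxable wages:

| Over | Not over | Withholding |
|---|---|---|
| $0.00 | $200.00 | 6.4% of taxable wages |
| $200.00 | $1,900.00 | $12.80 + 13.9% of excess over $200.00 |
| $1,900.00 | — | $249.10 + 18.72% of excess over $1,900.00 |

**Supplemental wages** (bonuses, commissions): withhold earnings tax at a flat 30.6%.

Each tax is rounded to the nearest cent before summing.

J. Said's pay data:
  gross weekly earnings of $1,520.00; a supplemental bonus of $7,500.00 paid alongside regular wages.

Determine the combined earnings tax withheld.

$2,491.28

Earnings Tax: taxable = $1,520.00
  $12.80 + 13.9% × ($1,520.00 − $200.00) = $12.80 + 13.9% × $1,320.00 = $196.28
Supplemental (30.6% flat on bonus): 30.6% × $7,500.00 = $2,295.00
Total earnings tax: $196.28 + $2,295.00 = $2,491.28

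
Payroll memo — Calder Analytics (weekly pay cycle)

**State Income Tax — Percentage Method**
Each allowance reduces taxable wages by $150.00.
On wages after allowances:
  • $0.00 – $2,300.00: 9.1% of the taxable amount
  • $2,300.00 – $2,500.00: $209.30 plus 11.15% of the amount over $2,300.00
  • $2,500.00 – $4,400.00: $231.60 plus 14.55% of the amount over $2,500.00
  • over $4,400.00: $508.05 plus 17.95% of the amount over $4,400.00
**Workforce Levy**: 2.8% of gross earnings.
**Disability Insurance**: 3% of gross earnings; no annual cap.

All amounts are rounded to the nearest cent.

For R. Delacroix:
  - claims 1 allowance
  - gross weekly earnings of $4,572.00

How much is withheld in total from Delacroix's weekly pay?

$777.18

State Income Tax: taxable = $4,572.00 − 1×$150.00 = $4,422.00
  $508.05 + 17.95% × ($4,422.00 − $4,400.00) = $508.05 + 17.95% × $22.00 = $512.00
Workforce Levy: 2.8% × $4,572.00 = $128.02
Disability Insurance: 3% × $4,572.00 = $137.16
Total: $512.00 + $128.02 + $137.16 = $777.18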